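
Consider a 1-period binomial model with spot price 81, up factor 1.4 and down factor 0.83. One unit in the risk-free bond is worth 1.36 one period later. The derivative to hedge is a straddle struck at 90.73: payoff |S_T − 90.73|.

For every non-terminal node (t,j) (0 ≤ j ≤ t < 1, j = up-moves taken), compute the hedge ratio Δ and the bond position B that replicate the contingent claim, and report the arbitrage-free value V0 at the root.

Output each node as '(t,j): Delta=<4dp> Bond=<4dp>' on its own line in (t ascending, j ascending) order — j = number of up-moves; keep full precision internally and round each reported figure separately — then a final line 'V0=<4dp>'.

(0,0): Delta=-0.0180 Bond=18.1681
V0=16.7119

Under the risk-neutral measure, an up-move has probability p* = (R−d)/(u−d) = 0.9298 and values discount at R = 1.36.
At expiry t=1: V(1,0)=23.5000, V(1,1)=22.6700
(0,0): S=81.0000. Δ = (V_up−V_dn)/(S_up−S_dn) = (22.6700−23.5000)/(113.4000−67.2300) = -0.0180. V = [p*·22.6700 + (1−p*)·23.5000]/1.36 = 16.7119. B = V − Δ·S = 18.1681.
The time-0 hedge costs 16.7119, which is the no-arbitrage price.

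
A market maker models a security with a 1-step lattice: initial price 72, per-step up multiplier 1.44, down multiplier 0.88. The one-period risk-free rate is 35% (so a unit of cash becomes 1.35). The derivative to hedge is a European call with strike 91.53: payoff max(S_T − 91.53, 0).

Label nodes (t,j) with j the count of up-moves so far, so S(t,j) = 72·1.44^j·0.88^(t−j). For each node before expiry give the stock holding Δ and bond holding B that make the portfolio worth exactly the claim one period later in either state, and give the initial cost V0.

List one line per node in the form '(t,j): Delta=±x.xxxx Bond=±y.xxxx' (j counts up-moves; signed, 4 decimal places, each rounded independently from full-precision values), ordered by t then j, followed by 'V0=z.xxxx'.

(0,0): Delta=0.3013 Bond=-14.1429
V0=7.5536

The replicating-portfolio and risk-neutral prices coincide; use p* = (1.35−0.88)/(1.44−0.88) = 0.8393 for the latter.
Terminal values V(1,·): V(1,0)=0.0000, V(1,1)=12.1500
(0,0): S=72.0000. Δ = (V_up−V_dn)/(S_up−S_dn) = (12.1500−0.0000)/(103.6800−63.3600) = 0.3013. V = [p*·12.1500 + (1−p*)·0.0000]/1.35 = 7.5536. B = V − Δ·S = -14.1429.
The time-0 hedge costs 7.5536, which is the no-arbitrage price.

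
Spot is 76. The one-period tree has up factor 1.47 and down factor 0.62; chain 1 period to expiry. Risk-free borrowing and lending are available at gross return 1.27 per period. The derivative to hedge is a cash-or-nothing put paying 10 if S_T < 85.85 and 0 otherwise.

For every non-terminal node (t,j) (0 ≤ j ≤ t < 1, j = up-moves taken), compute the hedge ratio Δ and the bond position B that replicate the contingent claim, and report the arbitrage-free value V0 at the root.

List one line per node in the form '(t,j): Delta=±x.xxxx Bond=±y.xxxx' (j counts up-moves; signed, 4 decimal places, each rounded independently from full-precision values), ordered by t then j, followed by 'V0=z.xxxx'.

No-arbitrage ⇒ martingale measure with p* = (R−d)/(u−d) = 0.7647.
Terminal values V(1,·): V(1,0)=10.0000, V(1,1)=0.0000
(0,0): S=76.0000. Δ = (V_up−V_dn)/(S_up−S_dn) = (0.0000−10.0000)/(111.7200−47.1200) = -0.1548. V = [p*·0.0000 + (1−p*)·10.0000]/1.27 = 1.8527. B = V − Δ·S = 13.6174.
The time-0 hedge costs 1.8527, which is the no-arbitrage price.

(0,0): Delta=-0.1548 Bond=13.6174
V0=1.8527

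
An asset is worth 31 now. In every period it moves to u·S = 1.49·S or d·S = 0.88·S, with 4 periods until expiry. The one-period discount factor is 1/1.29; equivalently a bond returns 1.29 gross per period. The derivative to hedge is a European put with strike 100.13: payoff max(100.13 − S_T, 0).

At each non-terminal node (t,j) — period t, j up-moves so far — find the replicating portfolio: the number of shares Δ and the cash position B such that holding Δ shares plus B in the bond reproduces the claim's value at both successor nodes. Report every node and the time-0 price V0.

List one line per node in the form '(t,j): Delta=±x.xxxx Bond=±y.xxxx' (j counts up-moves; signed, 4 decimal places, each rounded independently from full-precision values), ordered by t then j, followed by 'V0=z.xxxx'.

(0,0): Delta=-0.6061 Bond=27.8276
(1,0): Delta=-1.0000 Bond=46.6439
(1,1): Delta=-0.4926 Bond=30.6555
(2,0): Delta=-1.0000 Bond=60.1707
(2,1): Delta=-1.0000 Bond=60.1707
(2,2): Delta=-0.3464 Bond=29.4845
(3,0): Delta=-1.0000 Bond=77.6202
(3,1): Delta=-1.0000 Bond=77.6202
(3,2): Delta=-1.0000 Bond=77.6202
(3,3): Delta=-0.1581 Bond=18.7252
V0=9.0393

The replicating-portfolio and risk-neutral prices coincide; use p* = (1.29−0.88)/(1.49−0.88) = 0.6721 for the latter.
Terminal payoffs: V(4,0)=81.5394, V(4,1)=68.6528, V(4,2)=46.8334, V(4,3)=9.8892, V(4,4)=0.0000
  t=3,j=0: stock 21.1256 → up 31.4772 (V=68.6528), down 18.5906 (V=81.5394). Price 56.4945; hedge Δ=-1.0000, bond B=77.6202.
  t=3,j=1: stock 35.7695 → up 53.2966 (V=46.8334), down 31.4772 (V=68.6528). Price 41.8506; hedge Δ=-1.0000, bond B=77.6202.
  t=3,j=2: stock 60.5643 → up 90.2408 (V=9.8892), down 53.2966 (V=46.8334). Price 17.0558; hedge Δ=-1.0000, bond B=77.6202.
  t=3,j=3: stock 102.5464 → up 152.7942 (V=0.0000), down 90.2408 (V=9.8892). Price 2.5134; hedge Δ=-0.1581, bond B=18.7252.
  t=2,j=0: stock 24.0064 → up 35.7695 (V=41.8506), down 21.1256 (V=56.4945). Price 36.1643; hedge Δ=-1.0000, bond B=60.1707.
  t=2,j=1: stock 40.6472 → up 60.5643 (V=17.0558), down 35.7695 (V=41.8506). Price 19.5235; hedge Δ=-1.0000, bond B=60.1707.
  t=2,j=2: stock 68.8231 → up 102.5464 (V=2.5134), down 60.5643 (V=17.0558). Price 5.6445; hedge Δ=-0.3464, bond B=29.4845.
  t=1,j=0: stock 27.2800 → up 40.6472 (V=19.5235), down 24.0064 (V=36.1643). Price 19.3639; hedge Δ=-1.0000, bond B=46.6439.
  t=1,j=1: stock 46.1900 → up 68.8231 (V=5.6445), down 40.6472 (V=19.5235). Price 7.9031; hedge Δ=-0.4926, bond B=30.6555.
  t=0,j=0: stock 31.0000 → up 46.1900 (V=7.9031), down 27.2800 (V=19.3639). Price 9.0393; hedge Δ=-0.6061, bond B=27.8276.
Each (Δ,B) replicates both successor values, so the strategy is self-financing and V0 is arbitrage-free.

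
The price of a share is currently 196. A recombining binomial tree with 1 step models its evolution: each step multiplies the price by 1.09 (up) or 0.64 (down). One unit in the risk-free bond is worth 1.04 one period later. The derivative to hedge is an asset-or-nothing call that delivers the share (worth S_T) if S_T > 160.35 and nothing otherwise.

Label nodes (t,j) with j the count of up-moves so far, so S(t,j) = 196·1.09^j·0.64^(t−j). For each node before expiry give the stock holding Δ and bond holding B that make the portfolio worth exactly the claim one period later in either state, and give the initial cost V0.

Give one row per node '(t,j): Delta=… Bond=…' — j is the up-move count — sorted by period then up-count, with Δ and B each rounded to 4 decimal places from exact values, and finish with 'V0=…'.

(0,0): Delta=2.4222 Bond=-292.1573
V0=182.5983

The replicating-portfolio and risk-neutral prices coincide; use p* = (1.04−0.64)/(1.09−0.64) = 0.8889 for the latter.
Terminal values V(1,·): V(1,0)=0.0000, V(1,1)=213.6400
(0,0): S=196.0000. Δ = (V_up−V_dn)/(S_up−S_dn) = (213.6400−0.0000)/(213.6400−125.4400) = 2.4222. V = [p*·213.6400 + (1−p*)·0.0000]/1.04 = 182.5983. B = V − Δ·S = -292.1573.
Self-financing check: at every node Δ·S+B equals the discounted successor values.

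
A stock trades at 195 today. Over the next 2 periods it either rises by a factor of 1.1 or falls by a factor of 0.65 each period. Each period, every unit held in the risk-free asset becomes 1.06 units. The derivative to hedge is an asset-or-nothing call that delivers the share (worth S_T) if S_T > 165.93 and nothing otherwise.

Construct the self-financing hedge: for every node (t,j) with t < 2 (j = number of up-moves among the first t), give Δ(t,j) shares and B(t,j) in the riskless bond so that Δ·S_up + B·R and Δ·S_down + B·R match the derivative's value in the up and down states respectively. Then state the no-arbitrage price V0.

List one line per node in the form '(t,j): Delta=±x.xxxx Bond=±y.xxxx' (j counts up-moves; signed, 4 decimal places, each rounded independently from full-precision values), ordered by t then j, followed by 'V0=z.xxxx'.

The replicating-portfolio and risk-neutral prices coincide; use p* = (1.06−0.65)/(1.1−0.65) = 0.9111 for the latter.
Terminal values V(2,·): V(2,0)=0.0000, V(2,1)=0.0000, V(2,2)=235.9500
  t=1,j=0: stock 126.7500 → up 139.4250 (V=0.0000), down 82.3875 (V=0.0000). Price 0.0000; hedge Δ=0.0000, bond B=0.0000.
  t=1,j=1: stock 214.5000 → up 235.9500 (V=235.9500), down 139.4250 (V=0.0000). Price 202.8082; hedge Δ=2.4444, bond B=-321.5252.
  t=0,j=0: stock 195.0000 → up 214.5000 (V=202.8082), down 126.7500 (V=0.0000). Price 174.3215; hedge Δ=2.3112, bond B=-276.3633.
The time-0 hedge costs 174.3215, which is the no-arbitrage price.

(0,0): Delta=2.3112 Bond=-276.3633
(1,0): Delta=0.0000 Bond=0.0000
(1,1): Delta=2.4444 Bond=-321.5252
V0=174.3215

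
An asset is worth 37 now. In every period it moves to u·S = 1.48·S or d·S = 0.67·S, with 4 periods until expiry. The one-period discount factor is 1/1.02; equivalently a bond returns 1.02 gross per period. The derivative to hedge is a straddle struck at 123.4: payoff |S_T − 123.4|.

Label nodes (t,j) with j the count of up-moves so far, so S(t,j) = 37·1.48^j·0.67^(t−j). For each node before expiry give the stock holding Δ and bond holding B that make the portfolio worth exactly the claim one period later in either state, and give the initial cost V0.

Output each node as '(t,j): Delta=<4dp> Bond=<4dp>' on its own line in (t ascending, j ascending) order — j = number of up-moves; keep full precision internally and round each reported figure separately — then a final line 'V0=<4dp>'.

Risk-neutral probability p* = (R−d)/(u−d) = (1.02−0.67)/(1.48−0.67) = 0.4321.
Terminal payoffs: V(4,0)=115.9441, V(4,1)=106.9302, V(4,2)=87.0190, V(4,3)=43.0360, V(4,4)=54.1205
(3,0): S=11.1282. Δ = (V_up−V_dn)/(S_up−S_dn) = (106.9302−115.9441)/(16.4698−7.4559) = -1.0000. V = [p*·106.9302 + (1−p*)·115.9441]/1.02 = 109.8522. B = V − Δ·S = 120.9804.
(3,1): S=24.5818. Δ = (V_up−V_dn)/(S_up−S_dn) = (87.0190−106.9302)/(36.3810−16.4698) = -1.0000. V = [p*·87.0190 + (1−p*)·106.9302]/1.02 = 96.3986. B = V − Δ·S = 120.9804.
(3,2): S=54.3000. Δ = (V_up−V_dn)/(S_up−S_dn) = (43.0360−87.0190)/(80.3640−36.3810) = -1.0000. V = [p*·43.0360 + (1−p*)·87.0190]/1.02 = 66.6804. B = V − Δ·S = 120.9804.
(3,3): S=119.9463. Δ = (V_up−V_dn)/(S_up−S_dn) = (54.1205−43.0360)/(177.5205−80.3640) = 0.1141. V = [p*·54.1205 + (1−p*)·43.0360]/1.02 = 46.8878. B = V − Δ·S = 33.2032.
(2,0): S=16.6093. Δ = (V_up−V_dn)/(S_up−S_dn) = (96.3986−109.8522)/(24.5818−11.1282) = -1.0000. V = [p*·96.3986 + (1−p*)·109.8522]/1.02 = 101.9989. B = V − Δ·S = 118.6082.
(2,1): S=36.6892. Δ = (V_up−V_dn)/(S_up−S_dn) = (66.6804−96.3986)/(54.3000−24.5818) = -1.0000. V = [p*·66.6804 + (1−p*)·96.3986]/1.02 = 81.9190. B = V − Δ·S = 118.6082.
(2,2): S=81.0448. Δ = (V_up−V_dn)/(S_up−S_dn) = (46.8878−66.6804)/(119.9463−54.3000) = -0.3015. V = [p*·46.8878 + (1−p*)·66.6804]/1.02 = 56.9883. B = V − Δ·S = 81.4235.
(1,0): S=24.7900. Δ = (V_up−V_dn)/(S_up−S_dn) = (81.9190−101.9989)/(36.6892−16.6093) = -1.0000. V = [p*·81.9190 + (1−p*)·101.9989]/1.02 = 91.4926. B = V − Δ·S = 116.2826.
(1,1): S=54.7600. Δ = (V_up−V_dn)/(S_up−S_dn) = (56.9883−81.9190)/(81.0448−36.6892) = -0.5621. V = [p*·56.9883 + (1−p*)·81.9190]/1.02 = 69.7515. B = V − Δ·S = 100.5302.
(0,0): S=37.0000. Δ = (V_up−V_dn)/(S_up−S_dn) = (69.7515−91.4926)/(54.7600−24.7900) = -0.7254. V = [p*·69.7515 + (1−p*)·91.4926]/1.02 = 80.4885. B = V − Δ·S = 107.3294.
Root portfolio cost Δ·37+B reproduces V0=80.4885.

(0,0): Delta=-0.7254 Bond=107.3294
(1,0): Delta=-1.0000 Bond=116.2826
(1,1): Delta=-0.5621 Bond=100.5302
(2,0): Delta=-1.0000 Bond=118.6082
(2,1): Delta=-1.0000 Bond=118.6082
(2,2): Delta=-0.3015 Bond=81.4235
(3,0): Delta=-1.0000 Bond=120.9804
(3,1): Delta=-1.0000 Bond=120.9804
(3,2): Delta=-1.0000 Bond=120.9804
(3,3): Delta=0.1141 Bond=33.2032
V0=80.4885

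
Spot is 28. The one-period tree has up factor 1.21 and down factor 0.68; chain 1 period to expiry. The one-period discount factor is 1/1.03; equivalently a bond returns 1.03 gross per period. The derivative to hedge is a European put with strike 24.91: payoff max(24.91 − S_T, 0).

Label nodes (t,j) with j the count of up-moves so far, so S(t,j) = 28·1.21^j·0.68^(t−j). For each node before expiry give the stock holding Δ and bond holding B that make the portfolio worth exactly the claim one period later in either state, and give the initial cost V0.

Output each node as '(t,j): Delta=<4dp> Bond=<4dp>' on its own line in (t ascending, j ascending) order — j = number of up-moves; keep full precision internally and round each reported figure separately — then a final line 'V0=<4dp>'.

(0,0): Delta=-0.3956 Bond=13.0110
V0=1.9355

No-arbitrage ⇒ martingale measure with p* = (R−d)/(u−d) = 0.6604.
Terminal payoffs: V(1,0)=5.8700, V(1,1)=0.0000
  t=0,j=0: stock 28.0000 → up 33.8800 (V=0.0000), down 19.0400 (V=5.8700). Price 1.9355; hedge Δ=-0.3956, bond B=13.0110.
Root portfolio cost Δ·28+B reproduces V0=1.9355.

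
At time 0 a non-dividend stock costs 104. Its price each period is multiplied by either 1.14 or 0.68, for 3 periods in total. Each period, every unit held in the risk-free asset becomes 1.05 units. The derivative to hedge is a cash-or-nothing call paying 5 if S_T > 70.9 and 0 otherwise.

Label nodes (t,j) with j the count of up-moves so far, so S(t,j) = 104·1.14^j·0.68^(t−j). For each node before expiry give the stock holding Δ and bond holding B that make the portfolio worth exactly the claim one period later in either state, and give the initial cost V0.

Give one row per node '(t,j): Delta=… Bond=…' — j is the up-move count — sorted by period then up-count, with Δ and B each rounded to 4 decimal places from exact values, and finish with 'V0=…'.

The replicating-portfolio and risk-neutral prices coincide; use p* = (1.05−0.68)/(1.14−0.68) = 0.8043 for the latter.
Terminal payoffs: V(3,0)=0.0000, V(3,1)=0.0000, V(3,2)=5.0000, V(3,3)=5.0000
Node (2,0) S=48.0896: V=(p*·0.0000+(1−p*)·0.0000)/1.05=0.0000; Δ=(0.0000−0.0000)/(54.8221−32.7009)=0.0000; B=V−Δ·S=0.0000
Node (2,1) S=80.6208: V=(p*·5.0000+(1−p*)·0.0000)/1.05=3.8302; Δ=(5.0000−0.0000)/(91.9077−54.8221)=0.1348; B=V−Δ·S=-7.0393
Node (2,2) S=135.1584: V=(p*·5.0000+(1−p*)·5.0000)/1.05=4.7619; Δ=(5.0000−5.0000)/(154.0806−91.9077)=0.0000; B=V−Δ·S=4.7619
Node (1,0) S=70.7200: V=(p*·3.8302+(1−p*)·0.0000)/1.05=2.9341; Δ=(3.8302−0.0000)/(80.6208−48.0896)=0.1177; B=V−Δ·S=-5.3925
Node (1,1) S=118.5600: V=(p*·4.7619+(1−p*)·3.8302)/1.05=4.3615; Δ=(4.7619−3.8302)/(135.1584−80.6208)=0.0171; B=V−Δ·S=2.3362
Node (0,0) S=104.0000: V=(p*·4.3615+(1−p*)·2.9341)/1.05=3.8879; Δ=(4.3615−2.9341)/(118.5600−70.7200)=0.0298; B=V−Δ·S=0.7848
Check: Δ(0,0)·S0 + B(0,0) = 3.8879 = V0.

(0,0): Delta=0.0298 Bond=0.7848
(1,0): Delta=0.1177 Bond=-5.3925
(1,1): Delta=0.0171 Bond=2.3362
(2,0): Delta=0.0000 Bond=0.0000
(2,1): Delta=0.1348 Bond=-7.0393
(2,2): Delta=0.0000 Bond=4.7619
V0=3.8879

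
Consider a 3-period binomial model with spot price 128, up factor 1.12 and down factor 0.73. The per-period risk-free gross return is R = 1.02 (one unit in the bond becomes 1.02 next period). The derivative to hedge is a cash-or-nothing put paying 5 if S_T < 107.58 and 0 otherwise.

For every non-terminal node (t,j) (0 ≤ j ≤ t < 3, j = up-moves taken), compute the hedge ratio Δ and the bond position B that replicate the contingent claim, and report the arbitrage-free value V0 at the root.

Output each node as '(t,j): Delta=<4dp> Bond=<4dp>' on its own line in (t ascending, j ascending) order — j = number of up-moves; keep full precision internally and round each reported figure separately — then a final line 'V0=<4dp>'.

(0,0): Delta=-0.0367 Bond=5.4694
(1,0): Delta=-0.1000 Bond=11.4948
(1,1): Delta=-0.0225 Bond=3.5388
(2,0): Delta=0.0000 Bond=4.9020
(2,1): Delta=-0.1225 Bond=14.0774
(2,2): Delta=0.0000 Bond=0.0000
V0=0.7705

Since d<R<u, set p* = (R−d)/(u−d) = 0.7436; price each node as the discounted p*-expectation of its children.
Terminal values V(3,·): V(3,0)=5.0000, V(3,1)=5.0000, V(3,2)=0.0000, V(3,3)=0.0000
Node (2,0) S=68.2112: V=(p*·5.0000+(1−p*)·5.0000)/1.02=4.9020; Δ=(5.0000−5.0000)/(76.3965−49.7942)=0.0000; B=V−Δ·S=4.9020
Node (2,1) S=104.6528: V=(p*·0.0000+(1−p*)·5.0000)/1.02=1.2569; Δ=(0.0000−5.0000)/(117.2111−76.3965)=-0.1225; B=V−Δ·S=14.0774
Node (2,2) S=160.5632: V=(p*·0.0000+(1−p*)·0.0000)/1.02=0.0000; Δ=(0.0000−0.0000)/(179.8308−117.2111)=0.0000; B=V−Δ·S=0.0000
Node (1,0) S=93.4400: V=(p*·1.2569+(1−p*)·4.9020)/1.02=2.1486; Δ=(1.2569−4.9020)/(104.6528−68.2112)=-0.1000; B=V−Δ·S=11.4948
Node (1,1) S=143.3600: V=(p*·0.0000+(1−p*)·1.2569)/1.02=0.3160; Δ=(0.0000−1.2569)/(160.5632−104.6528)=-0.0225; B=V−Δ·S=3.5388
Node (0,0) S=128.0000: V=(p*·0.3160+(1−p*)·2.1486)/1.02=0.7705; Δ=(0.3160−2.1486)/(143.3600−93.4400)=-0.0367; B=V−Δ·S=5.4694
Self-financing check: at every node Δ·S+B equals the discounted successor values.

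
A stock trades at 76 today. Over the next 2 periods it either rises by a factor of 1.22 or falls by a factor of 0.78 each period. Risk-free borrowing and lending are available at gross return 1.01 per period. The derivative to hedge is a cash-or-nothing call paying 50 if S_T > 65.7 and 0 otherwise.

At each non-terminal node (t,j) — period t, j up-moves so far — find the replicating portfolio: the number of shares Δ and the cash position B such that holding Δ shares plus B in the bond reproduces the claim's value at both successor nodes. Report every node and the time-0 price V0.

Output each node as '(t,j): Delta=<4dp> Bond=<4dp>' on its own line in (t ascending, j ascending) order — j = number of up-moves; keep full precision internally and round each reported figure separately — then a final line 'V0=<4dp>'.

(0,0): Delta=0.7066 Bond=-15.8488
(1,0): Delta=1.9169 Bond=-87.7588
(1,1): Delta=0.0000 Bond=49.5050
V0=37.8498

Under the risk-neutral measure, an up-move has probability p* = (R−d)/(u−d) = 0.5227 and values discount at R = 1.01.
Terminal payoffs: V(2,0)=0.0000, V(2,1)=50.0000, V(2,2)=50.0000
  t=1,j=0: stock 59.2800 → up 72.3216 (V=50.0000), down 46.2384 (V=0.0000). Price 25.8776; hedge Δ=1.9169, bond B=-87.7588.
  t=1,j=1: stock 92.7200 → up 113.1184 (V=50.0000), down 72.3216 (V=50.0000). Price 49.5050; hedge Δ=0.0000, bond B=49.5050.
  t=0,j=0: stock 76.0000 → up 92.7200 (V=49.5050), down 59.2800 (V=25.8776). Price 37.8498; hedge Δ=0.7066, bond B=-15.8488.
Root portfolio cost Δ·76+B reproduces V0=37.8498.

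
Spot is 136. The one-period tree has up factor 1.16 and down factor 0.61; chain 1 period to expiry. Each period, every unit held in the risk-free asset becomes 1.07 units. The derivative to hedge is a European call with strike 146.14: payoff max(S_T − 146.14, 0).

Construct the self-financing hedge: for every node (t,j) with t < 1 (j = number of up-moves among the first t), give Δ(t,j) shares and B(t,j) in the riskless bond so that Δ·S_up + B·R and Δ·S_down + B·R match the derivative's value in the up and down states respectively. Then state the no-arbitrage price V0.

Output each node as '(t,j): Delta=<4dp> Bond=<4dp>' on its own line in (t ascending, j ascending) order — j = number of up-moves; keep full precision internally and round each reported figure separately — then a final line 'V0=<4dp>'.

(0,0): Delta=0.1553 Bond=-12.0445
V0=9.0828

Since d<R<u, set p* = (R−d)/(u−d) = 0.8364; price each node as the discounted p*-expectation of its children.
Payoff layer (t=1): V(1,0)=0.0000, V(1,1)=11.6200
Node (0,0) S=136.0000: V=(p*·11.6200+(1−p*)·0.0000)/1.07=9.0828; Δ=(11.6200−0.0000)/(157.7600−82.9600)=0.1553; B=V−Δ·S=-12.0445
The time-0 hedge costs 9.0828, which is the no-arbitrage price.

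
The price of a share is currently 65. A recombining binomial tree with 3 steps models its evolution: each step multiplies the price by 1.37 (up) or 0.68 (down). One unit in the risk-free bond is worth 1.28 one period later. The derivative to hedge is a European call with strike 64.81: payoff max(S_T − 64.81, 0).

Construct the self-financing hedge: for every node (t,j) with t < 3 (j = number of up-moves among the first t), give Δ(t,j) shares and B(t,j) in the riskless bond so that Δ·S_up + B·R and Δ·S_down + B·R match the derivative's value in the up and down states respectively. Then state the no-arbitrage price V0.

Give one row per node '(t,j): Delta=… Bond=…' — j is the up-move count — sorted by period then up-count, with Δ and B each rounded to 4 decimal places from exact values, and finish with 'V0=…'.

Since d<R<u, set p* = (R−d)/(u−d) = 0.8696; price each node as the discounted p*-expectation of its children.
Payoff layer (t=3): V(3,0)=0.0000, V(3,1)=0.0000, V(3,2)=18.1490, V(3,3)=102.3279
Node (2,0) S=30.0560: V=(p*·0.0000+(1−p*)·0.0000)/1.28=0.0000; Δ=(0.0000−0.0000)/(41.1767−20.4381)=0.0000; B=V−Δ·S=0.0000
Node (2,1) S=60.5540: V=(p*·18.1490+(1−p*)·0.0000)/1.28=12.3295; Δ=(18.1490−0.0000)/(82.9590−41.1767)=0.4344; B=V−Δ·S=-13.9734
Node (2,2) S=121.9985: V=(p*·102.3279+(1−p*)·18.1490)/1.28=71.3657; Δ=(102.3279−18.1490)/(167.1379−82.9590)=1.0000; B=V−Δ·S=-50.6328
Node (1,0) S=44.2000: V=(p*·12.3295+(1−p*)·0.0000)/1.28=8.3760; Δ=(12.3295−0.0000)/(60.5540−30.0560)=0.4043; B=V−Δ·S=-9.4928
Node (1,1) S=89.0500: V=(p*·71.3657+(1−p*)·12.3295)/1.28=49.7385; Δ=(71.3657−12.3295)/(121.9985−60.5540)=0.9608; B=V−Δ·S=-35.8212
Node (0,0) S=65.0000: V=(p*·49.7385+(1−p*)·8.3760)/1.28=34.6433; Δ=(49.7385−8.3760)/(89.0500−44.2000)=0.9222; B=V−Δ·S=-25.3024
Each (Δ,B) replicates both successor values, so the strategy is self-financing and V0 is arbitrage-free.

(0,0): Delta=0.9222 Bond=-25.3024
(1,0): Delta=0.4043 Bond=-9.4928
(1,1): Delta=0.9608 Bond=-35.8212
(2,0): Delta=0.0000 Bond=0.0000
(2,1): Delta=0.4344 Bond=-13.9734
(2,2): Delta=1.0000 Bond=-50.6328
V0=34.6433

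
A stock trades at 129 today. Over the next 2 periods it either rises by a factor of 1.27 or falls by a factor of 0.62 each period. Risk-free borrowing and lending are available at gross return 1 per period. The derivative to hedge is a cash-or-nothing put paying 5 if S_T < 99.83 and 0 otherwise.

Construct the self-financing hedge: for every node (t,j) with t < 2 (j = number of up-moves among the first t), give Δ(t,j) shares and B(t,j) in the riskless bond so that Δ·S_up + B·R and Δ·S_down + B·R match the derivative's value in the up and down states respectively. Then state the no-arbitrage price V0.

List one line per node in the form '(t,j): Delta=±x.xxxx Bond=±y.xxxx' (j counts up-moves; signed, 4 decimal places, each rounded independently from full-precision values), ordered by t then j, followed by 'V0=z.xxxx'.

(0,0): Delta=-0.0248 Bond=4.0580
(1,0): Delta=-0.0962 Bond=9.7692
(1,1): Delta=0.0000 Bond=0.0000
V0=0.8627

Under the risk-neutral measure, an up-move has probability p* = (R−d)/(u−d) = 0.5846 and values discount at R = 1.
At expiry t=2: V(2,0)=5.0000, V(2,1)=0.0000, V(2,2)=0.0000
(1,0): S=79.9800. Δ = (V_up−V_dn)/(S_up−S_dn) = (0.0000−5.0000)/(101.5746−49.5876) = -0.0962. V = [p*·0.0000 + (1−p*)·5.0000]/1 = 2.0769. B = V − Δ·S = 9.7692.
(1,1): S=163.8300. Δ = (V_up−V_dn)/(S_up−S_dn) = (0.0000−0.0000)/(208.0641−101.5746) = 0.0000. V = [p*·0.0000 + (1−p*)·0.0000]/1 = 0.0000. B = V − Δ·S = 0.0000.
(0,0): S=129.0000. Δ = (V_up−V_dn)/(S_up−S_dn) = (0.0000−2.0769)/(163.8300−79.9800) = -0.0248. V = [p*·0.0000 + (1−p*)·2.0769]/1 = 0.8627. B = V − Δ·S = 4.0580.
The time-0 hedge costs 0.8627, which is the no-arbitrage price.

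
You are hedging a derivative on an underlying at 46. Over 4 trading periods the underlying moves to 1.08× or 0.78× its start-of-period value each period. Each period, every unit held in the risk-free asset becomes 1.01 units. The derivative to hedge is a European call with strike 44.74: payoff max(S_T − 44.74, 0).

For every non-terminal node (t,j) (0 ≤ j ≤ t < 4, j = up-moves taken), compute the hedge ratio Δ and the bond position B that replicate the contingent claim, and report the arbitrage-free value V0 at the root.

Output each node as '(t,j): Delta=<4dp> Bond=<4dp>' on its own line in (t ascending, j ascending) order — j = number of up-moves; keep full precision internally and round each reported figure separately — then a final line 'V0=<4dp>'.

The replicating-portfolio and risk-neutral prices coincide; use p* = (1.01−0.78)/(1.08−0.78) = 0.7667 for the latter.
Payoff layer (t=4): V(4,0)=0.0000, V(4,1)=0.0000, V(4,2)=0.0000, V(4,3)=0.4585, V(4,4)=17.8425
  t=3,j=0: stock 21.8294 → up 23.5757 (V=0.0000), down 17.0269 (V=0.0000). Price 0.0000; hedge Δ=0.0000, bond B=0.0000.
  t=3,j=1: stock 30.2253 → up 32.6433 (V=0.0000), down 23.5757 (V=0.0000). Price 0.0000; hedge Δ=0.0000, bond B=0.0000.
  t=3,j=2: stock 41.8504 → up 45.1985 (V=0.4585), down 32.6433 (V=0.0000). Price 0.3480; hedge Δ=0.0365, bond B=-1.1802.
  t=3,j=3: stock 57.9468 → up 62.5825 (V=17.8425), down 45.1985 (V=0.4585). Price 13.6497; hedge Δ=1.0000, bond B=-44.2970.
  t=2,j=0: stock 27.9864 → up 30.2253 (V=0.0000), down 21.8294 (V=0.0000). Price 0.0000; hedge Δ=0.0000, bond B=0.0000.
  t=2,j=1: stock 38.7504 → up 41.8504 (V=0.3480), down 30.2253 (V=0.0000). Price 0.2642; hedge Δ=0.0299, bond B=-0.8959.
  t=2,j=2: stock 53.6544 → up 57.9468 (V=13.6497), down 41.8504 (V=0.3480). Price 10.4416; hedge Δ=0.8264, bond B=-33.8975.
  t=1,j=0: stock 35.8800 → up 38.7504 (V=0.2642), down 27.9864 (V=0.0000). Price 0.2005; hedge Δ=0.0245, bond B=-0.6800.
  t=1,j=1: stock 49.6800 → up 53.6544 (V=10.4416), down 38.7504 (V=0.2642). Price 7.9870; hedge Δ=0.6829, bond B=-25.9377.
  t=0,j=0: stock 46.0000 → up 49.6800 (V=7.9870), down 35.8800 (V=0.2005). Price 6.1090; hedge Δ=0.5642, bond B=-19.8458.
Root portfolio cost Δ·46+B reproduces V0=6.1090.

(0,0): Delta=0.5642 Bond=-19.8458
(1,0): Delta=0.0245 Bond=-0.6800
(1,1): Delta=0.6829 Bond=-25.9377
(2,0): Delta=0.0000 Bond=0.0000
(2,1): Delta=0.0299 Bond=-0.8959
(2,2): Delta=0.8264 Bond=-33.8975
(3,0): Delta=0.0000 Bond=0.0000
(3,1): Delta=0.0000 Bond=0.0000
(3,2): Delta=0.0365 Bond=-1.1802
(3,3): Delta=1.0000 Bond=-44.2970
V0=6.1090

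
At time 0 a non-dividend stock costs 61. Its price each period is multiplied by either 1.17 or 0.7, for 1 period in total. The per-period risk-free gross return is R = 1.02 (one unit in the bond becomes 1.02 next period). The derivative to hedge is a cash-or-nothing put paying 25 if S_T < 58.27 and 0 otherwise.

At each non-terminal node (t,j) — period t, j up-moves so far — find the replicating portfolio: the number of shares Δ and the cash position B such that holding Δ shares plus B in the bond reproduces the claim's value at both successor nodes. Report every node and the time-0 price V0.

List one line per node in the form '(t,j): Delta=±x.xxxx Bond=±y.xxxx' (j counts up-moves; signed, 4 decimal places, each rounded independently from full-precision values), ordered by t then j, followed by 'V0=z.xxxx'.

Risk-neutral probability p* = (R−d)/(u−d) = (1.02−0.7)/(1.17−0.7) = 0.6809.
Terminal values V(1,·): V(1,0)=25.0000, V(1,1)=0.0000
(0,0): S=61.0000. Δ = (V_up−V_dn)/(S_up−S_dn) = (0.0000−25.0000)/(71.3700−42.7000) = -0.8720. V = [p*·0.0000 + (1−p*)·25.0000]/1.02 = 7.8223. B = V − Δ·S = 61.0138.
Each (Δ,B) replicates both successor values, so the strategy is self-financing and V0 is arbitrage-free.

(0,0): Delta=-0.8720 Bond=61.0138
V0=7.8223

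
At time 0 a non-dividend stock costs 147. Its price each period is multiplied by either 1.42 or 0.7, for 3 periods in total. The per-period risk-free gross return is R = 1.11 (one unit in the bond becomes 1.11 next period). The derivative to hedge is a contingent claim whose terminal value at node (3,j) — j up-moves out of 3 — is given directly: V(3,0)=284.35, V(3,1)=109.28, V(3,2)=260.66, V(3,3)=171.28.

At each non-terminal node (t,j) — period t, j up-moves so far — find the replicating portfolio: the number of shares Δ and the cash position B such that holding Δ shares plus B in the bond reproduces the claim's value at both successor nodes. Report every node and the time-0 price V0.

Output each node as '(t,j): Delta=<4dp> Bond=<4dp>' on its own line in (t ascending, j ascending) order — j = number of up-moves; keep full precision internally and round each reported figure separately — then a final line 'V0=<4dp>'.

(0,0): Delta=0.0981 Bond=130.4330
(1,0): Delta=0.1316 Bond=141.3302
(1,1): Delta=0.0856 Bond=147.3895
(2,0): Delta=-3.3757 Bond=409.5108
(2,1): Delta=1.4389 Bond=-34.1396
(2,2): Delta=-0.4188 Bond=313.1146
V0=144.8537

Under the risk-neutral measure, an up-move has probability p* = (R−d)/(u−d) = 0.5694 and values discount at R = 1.11.
At expiry t=3: V(3,0)=284.3500, V(3,1)=109.2800, V(3,2)=260.6600, V(3,3)=171.2800
Node (2,0) S=72.0300: V=(p*·109.2800+(1−p*)·284.3500)/1.11=166.3580; Δ=(109.2800−284.3500)/(102.2826−50.4210)=-3.3757; B=V−Δ·S=409.5108
Node (2,1) S=146.1180: V=(p*·260.6600+(1−p*)·109.2800)/1.11=176.1104; Δ=(260.6600−109.2800)/(207.4876−102.2826)=1.4389; B=V−Δ·S=-34.1396
Node (2,2) S=296.4108: V=(p*·171.2800+(1−p*)·260.6600)/1.11=188.9757; Δ=(171.2800−260.6600)/(420.9033−207.4876)=-0.4188; B=V−Δ·S=313.1146
Node (1,0) S=102.9000: V=(p*·176.1104+(1−p*)·166.3580)/1.11=154.8752; Δ=(176.1104−166.3580)/(146.1180−72.0300)=0.1316; B=V−Δ·S=141.3302
Node (1,1) S=208.7400: V=(p*·188.9757+(1−p*)·176.1104)/1.11=165.2581; Δ=(188.9757−176.1104)/(296.4108−146.1180)=0.0856; B=V−Δ·S=147.3895
Node (0,0) S=147.0000: V=(p*·165.2581+(1−p*)·154.8752)/1.11=144.8537; Δ=(165.2581−154.8752)/(208.7400−102.9000)=0.0981; B=V−Δ·S=130.4330
Each (Δ,B) replicates both successor values, so the strategy is self-financing and V0 is arbitrage-free.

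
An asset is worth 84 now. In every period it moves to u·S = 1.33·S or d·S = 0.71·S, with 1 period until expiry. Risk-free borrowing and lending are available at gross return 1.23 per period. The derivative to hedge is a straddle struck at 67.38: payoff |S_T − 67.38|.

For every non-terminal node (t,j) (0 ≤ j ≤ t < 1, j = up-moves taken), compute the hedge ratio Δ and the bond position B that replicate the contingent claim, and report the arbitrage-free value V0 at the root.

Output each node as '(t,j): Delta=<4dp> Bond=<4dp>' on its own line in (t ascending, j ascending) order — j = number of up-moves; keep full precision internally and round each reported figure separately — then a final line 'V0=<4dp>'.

(0,0): Delta=0.7028 Bond=-27.7828
V0=31.2494

Under the risk-neutral measure, an up-move has probability p* = (R−d)/(u−d) = 0.8387 and values discount at R = 1.23.
At expiry t=1: V(1,0)=7.7400, V(1,1)=44.3400
  t=0,j=0: stock 84.0000 → up 111.7200 (V=44.3400), down 59.6400 (V=7.7400). Price 31.2494; hedge Δ=0.7028, bond B=-27.7828.
Self-financing check: at every node Δ·S+B equals the discounted successor values.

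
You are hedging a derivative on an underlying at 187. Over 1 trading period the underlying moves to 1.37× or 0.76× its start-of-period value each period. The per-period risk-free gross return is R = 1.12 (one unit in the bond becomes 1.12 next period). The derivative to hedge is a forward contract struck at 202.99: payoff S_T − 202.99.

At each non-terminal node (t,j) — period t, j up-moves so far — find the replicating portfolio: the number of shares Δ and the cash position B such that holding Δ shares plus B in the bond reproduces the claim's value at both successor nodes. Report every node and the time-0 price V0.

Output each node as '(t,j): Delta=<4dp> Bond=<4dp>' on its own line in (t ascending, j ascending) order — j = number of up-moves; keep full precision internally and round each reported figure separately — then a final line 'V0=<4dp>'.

Risk-neutral probability p* = (R−d)/(u−d) = (1.12−0.76)/(1.37−0.76) = 0.5902.
Terminal payoffs: V(1,0)=-60.8700, V(1,1)=53.2000
Node (0,0) S=187.0000: V=(p*·53.2000+(1−p*)·-60.8700)/1.12=5.7589; Δ=(53.2000−-60.8700)/(256.1900−142.1200)=1.0000; B=V−Δ·S=-181.2411
Self-financing check: at every node Δ·S+B equals the discounted successor values.

(0,0): Delta=1.0000 Bond=-181.2411
V0=5.7589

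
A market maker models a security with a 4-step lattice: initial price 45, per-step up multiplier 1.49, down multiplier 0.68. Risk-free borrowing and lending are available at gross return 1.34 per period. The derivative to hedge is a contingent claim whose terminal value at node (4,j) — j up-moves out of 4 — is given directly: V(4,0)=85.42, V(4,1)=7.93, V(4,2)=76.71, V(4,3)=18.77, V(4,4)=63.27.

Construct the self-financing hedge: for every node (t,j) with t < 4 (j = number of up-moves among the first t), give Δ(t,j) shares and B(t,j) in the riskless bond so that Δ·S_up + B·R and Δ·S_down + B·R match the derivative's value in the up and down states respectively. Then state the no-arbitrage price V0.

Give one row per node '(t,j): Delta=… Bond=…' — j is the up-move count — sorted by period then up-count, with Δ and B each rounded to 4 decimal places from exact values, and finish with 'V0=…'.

No-arbitrage ⇒ martingale measure with p* = (R−d)/(u−d) = 0.8148.
At expiry t=4: V(4,0)=85.4200, V(4,1)=7.9300, V(4,2)=76.7100, V(4,3)=18.7700, V(4,4)=63.2700
  t=3,j=0: stock 14.1494 → up 21.0827 (V=7.9300), down 9.6216 (V=85.4200). Price 16.6269; hedge Δ=-6.7612, bond B=112.2935.
  t=3,j=1: stock 31.0039 → up 46.1958 (V=76.7100), down 21.0827 (V=7.9300). Price 47.7410; hedge Δ=2.7388, bond B=-37.1726.
  t=3,j=2: stock 67.9351 → up 101.2232 (V=18.7700), down 46.1958 (V=76.7100). Price 22.0146; hedge Δ=-1.0529, bond B=93.5455.
  t=3,j=3: stock 148.8577 → up 221.7980 (V=63.2700), down 101.2232 (V=18.7700). Price 41.0666; hedge Δ=0.3691, bond B=-13.8717.
  t=2,j=0: stock 20.8080 → up 31.0039 (V=47.7410), down 14.1494 (V=16.6269). Price 31.3277; hedge Δ=1.8460, bond B=-7.0848.
  t=2,j=1: stock 45.5940 → up 67.9351 (V=22.0146), down 31.0039 (V=47.7410). Price 19.9842; hedge Δ=-0.6966, bond B=51.7451.
  t=2,j=2: stock 99.9045 → up 148.8577 (V=41.0666), down 67.9351 (V=22.0146). Price 28.0138; hedge Δ=0.2354, bond B=4.4928.
  t=1,j=0: stock 30.6000 → up 45.5940 (V=19.9842), down 20.8080 (V=31.3277). Price 16.4812; hedge Δ=-0.4577, bond B=30.4856.
  t=1,j=1: stock 67.0500 → up 99.9045 (V=28.0138), down 45.5940 (V=19.9842). Price 19.7961; hedge Δ=0.1478, bond B=9.8830.
  t=0,j=0: stock 45.0000 → up 67.0500 (V=19.7961), down 30.6000 (V=16.4812). Price 14.3151; hedge Δ=0.0909, bond B=10.2226.
Self-financing check: at every node Δ·S+B equals the discounted successor values.

(0,0): Delta=0.0909 Bond=10.2226
(1,0): Delta=-0.4577 Bond=30.4856
(1,1): Delta=0.1478 Bond=9.8830
(2,0): Delta=1.8460 Bond=-7.0848
(2,1): Delta=-0.6966 Bond=51.7451
(2,2): Delta=0.2354 Bond=4.4928
(3,0): Delta=-6.7612 Bond=112.2935
(3,1): Delta=2.7388 Bond=-37.1726
(3,2): Delta=-1.0529 Bond=93.5455
(3,3): Delta=0.3691 Bond=-13.8717
V0=14.3151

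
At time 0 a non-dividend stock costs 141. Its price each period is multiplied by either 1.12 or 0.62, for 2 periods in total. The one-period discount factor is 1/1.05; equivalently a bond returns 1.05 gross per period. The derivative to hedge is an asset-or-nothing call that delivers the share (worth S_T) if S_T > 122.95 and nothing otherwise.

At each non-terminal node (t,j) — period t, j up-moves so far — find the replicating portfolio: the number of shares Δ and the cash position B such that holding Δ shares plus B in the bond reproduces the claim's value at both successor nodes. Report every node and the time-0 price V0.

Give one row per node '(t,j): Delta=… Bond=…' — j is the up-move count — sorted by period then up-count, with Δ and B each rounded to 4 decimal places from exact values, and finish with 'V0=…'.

No-arbitrage ⇒ martingale measure with p* = (R−d)/(u−d) = 0.8600.
Terminal values V(2,·): V(2,0)=0.0000, V(2,1)=0.0000, V(2,2)=176.8704
Node (1,0) S=87.4200: V=(p*·0.0000+(1−p*)·0.0000)/1.05=0.0000; Δ=(0.0000−0.0000)/(97.9104−54.2004)=0.0000; B=V−Δ·S=0.0000
Node (1,1) S=157.9200: V=(p*·176.8704+(1−p*)·0.0000)/1.05=144.8653; Δ=(176.8704−0.0000)/(176.8704−97.9104)=2.2400; B=V−Δ·S=-208.8755
Node (0,0) S=141.0000: V=(p*·144.8653+(1−p*)·0.0000)/1.05=118.6516; Δ=(144.8653−0.0000)/(157.9200−87.4200)=2.0548; B=V−Δ·S=-171.0790
Check: Δ(0,0)·S0 + B(0,0) = 118.6516 = V0.

(0,0): Delta=2.0548 Bond=-171.0790
(1,0): Delta=0.0000 Bond=0.0000
(1,1): Delta=2.2400 Bond=-208.8755
V0=118.6516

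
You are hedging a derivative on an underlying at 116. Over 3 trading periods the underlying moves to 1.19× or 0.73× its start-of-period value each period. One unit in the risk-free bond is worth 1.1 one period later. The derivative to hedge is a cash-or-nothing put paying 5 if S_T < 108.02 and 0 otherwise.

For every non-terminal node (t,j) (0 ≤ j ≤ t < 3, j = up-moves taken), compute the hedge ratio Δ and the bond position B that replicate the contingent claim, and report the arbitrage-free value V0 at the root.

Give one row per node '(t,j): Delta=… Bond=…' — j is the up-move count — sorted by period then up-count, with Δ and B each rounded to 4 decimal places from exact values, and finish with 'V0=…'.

The replicating-portfolio and risk-neutral prices coincide; use p* = (1.1−0.73)/(1.19−0.73) = 0.8043 for the latter.
Terminal payoffs: V(3,0)=5.0000, V(3,1)=5.0000, V(3,2)=0.0000, V(3,3)=0.0000
Node (2,0) S=61.8164: V=(p*·5.0000+(1−p*)·5.0000)/1.1=4.5455; Δ=(5.0000−5.0000)/(73.5615−45.1260)=0.0000; B=V−Δ·S=4.5455
Node (2,1) S=100.7692: V=(p*·0.0000+(1−p*)·5.0000)/1.1=0.8893; Δ=(0.0000−5.0000)/(119.9153−73.5615)=-0.1079; B=V−Δ·S=11.7589
Node (2,2) S=164.2676: V=(p*·0.0000+(1−p*)·0.0000)/1.1=0.0000; Δ=(0.0000−0.0000)/(195.4784−119.9153)=0.0000; B=V−Δ·S=0.0000
Node (1,0) S=84.6800: V=(p*·0.8893+(1−p*)·4.5455)/1.1=1.4588; Δ=(0.8893−4.5455)/(100.7692−61.8164)=-0.0939; B=V−Δ·S=9.4069
Node (1,1) S=138.0400: V=(p*·0.0000+(1−p*)·0.8893)/1.1=0.1582; Δ=(0.0000−0.8893)/(164.2676−100.7692)=-0.0140; B=V−Δ·S=2.0915
Node (0,0) S=116.0000: V=(p*·0.1582+(1−p*)·1.4588)/1.1=0.3751; Δ=(0.1582−1.4588)/(138.0400−84.6800)=-0.0244; B=V−Δ·S=3.2025
Check: Δ(0,0)·S0 + B(0,0) = 0.3751 = V0.

(0,0): Delta=-0.0244 Bond=3.2025
(1,0): Delta=-0.0939 Bond=9.4069
(1,1): Delta=-0.0140 Bond=2.0915
(2,0): Delta=0.0000 Bond=4.5455
(2,1): Delta=-0.1079 Bond=11.7589
(2,2): Delta=0.0000 Bond=0.0000
V0=0.3751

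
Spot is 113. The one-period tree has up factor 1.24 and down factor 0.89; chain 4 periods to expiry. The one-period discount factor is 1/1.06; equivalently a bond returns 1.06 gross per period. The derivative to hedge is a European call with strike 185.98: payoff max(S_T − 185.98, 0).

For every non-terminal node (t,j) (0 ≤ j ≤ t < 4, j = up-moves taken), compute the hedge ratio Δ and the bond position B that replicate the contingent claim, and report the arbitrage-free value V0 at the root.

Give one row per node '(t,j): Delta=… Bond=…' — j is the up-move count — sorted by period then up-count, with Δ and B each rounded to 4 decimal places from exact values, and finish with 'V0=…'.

(0,0): Delta=0.2280 Bond=-21.1101
(1,0): Delta=0.0344 Bond=-2.9059
(1,1): Delta=0.3752 Bond=-42.9929
(2,0): Delta=0.0000 Bond=0.0000
(2,1): Delta=0.0606 Bond=-6.3417
(2,2): Delta=0.6142 Bond=-87.1109
(3,0): Delta=0.0000 Bond=0.0000
(3,1): Delta=0.0000 Bond=0.0000
(3,2): Delta=0.1066 Bond=-13.8398
(3,3): Delta=1.0000 Bond=-175.4528
V0=4.6559

Under the risk-neutral measure, an up-move has probability p* = (R−d)/(u−d) = 0.4857 and values discount at R = 1.06.
Payoff layer (t=4): V(4,0)=0.0000, V(4,1)=0.0000, V(4,2)=0.0000, V(4,3)=5.7692, V(4,4)=81.1762
(3,0): S=79.6615. Δ = (V_up−V_dn)/(S_up−S_dn) = (0.0000−0.0000)/(98.7803−70.8987) = 0.0000. V = [p*·0.0000 + (1−p*)·0.0000]/1.06 = 0.0000. B = V − Δ·S = 0.0000.
(3,1): S=110.9891. Δ = (V_up−V_dn)/(S_up−S_dn) = (0.0000−0.0000)/(137.6264−98.7803) = 0.0000. V = [p*·0.0000 + (1−p*)·0.0000]/1.06 = 0.0000. B = V − Δ·S = 0.0000.
(3,2): S=154.6364. Δ = (V_up−V_dn)/(S_up−S_dn) = (5.7692−0.0000)/(191.7492−137.6264) = 0.1066. V = [p*·5.7692 + (1−p*)·0.0000]/1.06 = 2.6436. B = V − Δ·S = -13.8398.
(3,3): S=215.4485. Δ = (V_up−V_dn)/(S_up−S_dn) = (81.1762−5.7692)/(267.1562−191.7492) = 1.0000. V = [p*·81.1762 + (1−p*)·5.7692]/1.06 = 39.9957. B = V − Δ·S = -175.4528.
(2,0): S=89.5073. Δ = (V_up−V_dn)/(S_up−S_dn) = (0.0000−0.0000)/(110.9891−79.6615) = 0.0000. V = [p*·0.0000 + (1−p*)·0.0000]/1.06 = 0.0000. B = V − Δ·S = 0.0000.
(2,1): S=124.7068. Δ = (V_up−V_dn)/(S_up−S_dn) = (2.6436−0.0000)/(154.6364−110.9891) = 0.0606. V = [p*·2.6436 + (1−p*)·0.0000]/1.06 = 1.2113. B = V − Δ·S = -6.3417.
(2,2): S=173.7488. Δ = (V_up−V_dn)/(S_up−S_dn) = (39.9957−2.6436)/(215.4485−154.6364) = 0.6142. V = [p*·39.9957 + (1−p*)·2.6436]/1.06 = 19.6095. B = V − Δ·S = -87.1109.
(1,0): S=100.5700. Δ = (V_up−V_dn)/(S_up−S_dn) = (1.2113−0.0000)/(124.7068−89.5073) = 0.0344. V = [p*·1.2113 + (1−p*)·0.0000]/1.06 = 0.5551. B = V − Δ·S = -2.9059.
(1,1): S=140.1200. Δ = (V_up−V_dn)/(S_up−S_dn) = (19.6095−1.2113)/(173.7488−124.7068) = 0.3752. V = [p*·19.6095 + (1−p*)·1.2113]/1.06 = 9.5732. B = V − Δ·S = -42.9929.
(0,0): S=113.0000. Δ = (V_up−V_dn)/(S_up−S_dn) = (9.5732−0.5551)/(140.1200−100.5700) = 0.2280. V = [p*·9.5732 + (1−p*)·0.5551]/1.06 = 4.6559. B = V − Δ·S = -21.1101.
Self-financing check: at every node Δ·S+B equals the discounted successor values.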